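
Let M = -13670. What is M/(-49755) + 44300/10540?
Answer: 757493/169167 ≈ 4.4778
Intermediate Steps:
M/(-49755) + 44300/10540 = -13670/(-49755) + 44300/10540 = -13670*(-1/49755) + 44300*(1/10540) = 2734/9951 + 2215/527 = 757493/169167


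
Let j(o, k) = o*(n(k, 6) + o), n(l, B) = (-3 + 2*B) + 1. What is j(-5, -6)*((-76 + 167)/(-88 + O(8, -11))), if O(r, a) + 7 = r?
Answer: 2275/87 ≈ 26.149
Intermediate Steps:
O(r, a) = -7 + r
n(l, B) = -2 + 2*B
j(o, k) = o*(10 + o) (j(o, k) = o*((-2 + 2*6) + o) = o*((-2 + 12) + o) = o*(10 + o))
j(-5, -6)*((-76 + 167)/(-88 + O(8, -11))) = (-5*(10 - 5))*((-76 + 167)/(-88 + (-7 + 8))) = (-5*5)*(91/(-88 + 1)) = -2275/(-87) = -2275*(-1)/87 = -25*(-91/87) = 2275/87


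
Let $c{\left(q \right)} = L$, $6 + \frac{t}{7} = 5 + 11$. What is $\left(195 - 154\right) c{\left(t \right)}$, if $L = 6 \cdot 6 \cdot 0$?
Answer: $0$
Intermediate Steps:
$L = 0$ ($L = 36 \cdot 0 = 0$)
$t = 70$ ($t = -42 + 7 \left(5 + 11\right) = -42 + 7 \cdot 16 = -42 + 112 = 70$)
$c{\left(q \right)} = 0$
$\left(195 - 154\right) c{\left(t \right)} = \left(195 - 154\right) 0 = 41 \cdot 0 = 0$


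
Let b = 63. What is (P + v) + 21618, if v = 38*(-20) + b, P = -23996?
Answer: -3075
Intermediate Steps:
v = -697 (v = 38*(-20) + 63 = -760 + 63 = -697)
(P + v) + 21618 = (-23996 - 697) + 21618 = -24693 + 21618 = -3075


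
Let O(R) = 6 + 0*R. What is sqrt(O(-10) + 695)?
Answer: sqrt(701) ≈ 26.476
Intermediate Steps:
O(R) = 6 (O(R) = 6 + 0 = 6)
sqrt(O(-10) + 695) = sqrt(6 + 695) = sqrt(701)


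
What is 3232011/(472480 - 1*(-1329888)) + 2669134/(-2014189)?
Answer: 1699119294767/3630309799552 ≈ 0.46804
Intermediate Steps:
3232011/(472480 - 1*(-1329888)) + 2669134/(-2014189) = 3232011/(472480 + 1329888) + 2669134*(-1/2014189) = 3232011/1802368 - 2669134/2014189 = 1699119294767/3630309799552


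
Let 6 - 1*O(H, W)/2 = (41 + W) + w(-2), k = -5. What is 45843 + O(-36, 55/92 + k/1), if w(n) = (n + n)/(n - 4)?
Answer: 6317705/138 ≈ 45781.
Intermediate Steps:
w(n) = 2*n/(-4 + n) (w(n) = (2*n)/(-4 + n) = 2*n/(-4 + n))
O(H, W) = -214/3 - 2*W (O(H, W) = 12 - 2*((41 + W) + 2*(-2)/(-4 - 2)) = 12 - 2*((41 + W) + 2*(-2)/(-6)) = 12 - 2*((41 + W) + 2*(-2)*(-⅙)) = 12 - 2*((41 + W) + ⅔) = 12 - 2*(125/3 + W) = 12 + (-250/3 - 2*W) = -214/3 - 2*W)
45843 + O(-36, 55/92 + k/1) = 45843 + (-214/3 - 2*(55/92 - 5/1)) = 45843 + (-214/3 - 2*(55*(1/92) - 5*1)) = 45843 + (-214/3 - 2*(55/92 - 5)) = 45843 + (-214/3 - 2*(-405/92)) = 45843 + (-214/3 + 405/46) = 45843 - 8629/138 = 6317705/138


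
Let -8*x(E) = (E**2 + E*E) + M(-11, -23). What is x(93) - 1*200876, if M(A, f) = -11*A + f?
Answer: -406101/2 ≈ -2.0305e+5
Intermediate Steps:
M(A, f) = f - 11*A
x(E) = -49/4 - E**2/4 (x(E) = -((E**2 + E*E) + (-23 - 11*(-11)))/8 = -((E**2 + E**2) + (-23 + 121))/8 = -(2*E**2 + 98)/8 = -(98 + 2*E**2)/8 = -49/4 - E**2/4)
x(93) - 1*200876 = (-49/4 - 1/4*93**2) - 1*200876 = (-49/4 - 1/4*8649) - 200876 = (-49/4 - 8649/4) - 200876 = -4349/2 - 200876 = -406101/2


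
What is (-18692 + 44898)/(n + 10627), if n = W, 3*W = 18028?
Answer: 78618/49909 ≈ 1.5752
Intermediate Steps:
W = 18028/3 (W = (⅓)*18028 = 18028/3 ≈ 6009.3)
n = 18028/3 ≈ 6009.3
(-18692 + 44898)/(n + 10627) = (-18692 + 44898)/(18028/3 + 10627) = 26206/(49909/3) = 26206*(3/49909) = 78618/49909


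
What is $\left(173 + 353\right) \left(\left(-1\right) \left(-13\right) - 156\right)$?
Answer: $-75218$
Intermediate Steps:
$\left(173 + 353\right) \left(\left(-1\right) \left(-13\right) - 156\right) = 526 \left(13 - 156\right) = 526 \left(-143\right) = -75218$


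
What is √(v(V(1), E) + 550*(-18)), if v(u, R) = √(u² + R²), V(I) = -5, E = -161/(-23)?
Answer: √(-9900 + √74) ≈ 99.456*I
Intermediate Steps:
E = 7 (E = -161*(-1/23) = 7)
v(u, R) = √(R² + u²)
√(v(V(1), E) + 550*(-18)) = √(√(7² + (-5)²) + 550*(-18)) = √(√(49 + 25) - 9900) = √(√74 - 9900) = √(-9900 + √74)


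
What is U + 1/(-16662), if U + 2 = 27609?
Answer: 459987833/16662 ≈ 27607.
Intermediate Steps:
U = 27607 (U = -2 + 27609 = 27607)
U + 1/(-16662) = 27607 + 1/(-16662) = 27607 - 1/16662 = 459987833/16662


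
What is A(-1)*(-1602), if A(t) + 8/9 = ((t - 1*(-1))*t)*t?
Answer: 1424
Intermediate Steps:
A(t) = -8/9 + t²*(1 + t) (A(t) = -8/9 + ((t - 1*(-1))*t)*t = -8/9 + ((t + 1)*t)*t = -8/9 + ((1 + t)*t)*t = -8/9 + (t*(1 + t))*t = -8/9 + t²*(1 + t))
A(-1)*(-1602) = (-8/9 + (-1)² + (-1)³)*(-1602) = (-8/9 + 1 - 1)*(-1602) = -8/9*(-1602) = 1424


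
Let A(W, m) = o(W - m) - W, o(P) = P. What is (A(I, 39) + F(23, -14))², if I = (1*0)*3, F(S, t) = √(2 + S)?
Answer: 1156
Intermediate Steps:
I = 0 (I = 0*3 = 0)
A(W, m) = -m (A(W, m) = (W - m) - W = -m)
(A(I, 39) + F(23, -14))² = (-1*39 + √(2 + 23))² = (-39 + √25)² = (-39 + 5)² = (-34)² = 1156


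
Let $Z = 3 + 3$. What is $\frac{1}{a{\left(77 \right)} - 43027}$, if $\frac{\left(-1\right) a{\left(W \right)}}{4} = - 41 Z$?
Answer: $- \frac{1}{42043} \approx -2.3785 \cdot 10^{-5}$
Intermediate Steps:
$Z = 6$
$a{\left(W \right)} = 984$ ($a{\left(W \right)} = - 4 \left(\left(-41\right) 6\right) = \left(-4\right) \left(-246\right) = 984$)
$\frac{1}{a{\left(77 \right)} - 43027} = \frac{1}{984 - 43027} = \frac{1}{-42043} = - \frac{1}{42043}$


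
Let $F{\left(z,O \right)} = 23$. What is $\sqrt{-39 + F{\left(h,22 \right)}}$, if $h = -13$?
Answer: $4 i \approx 4.0 i$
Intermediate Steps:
$\sqrt{-39 + F{\left(h,22 \right)}} = \sqrt{-39 + 23} = \sqrt{-16} = 4 i$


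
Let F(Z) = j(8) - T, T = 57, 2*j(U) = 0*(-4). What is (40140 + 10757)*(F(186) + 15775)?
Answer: 799999046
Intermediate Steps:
j(U) = 0 (j(U) = (0*(-4))/2 = (½)*0 = 0)
F(Z) = -57 (F(Z) = 0 - 1*57 = 0 - 57 = -57)
(40140 + 10757)*(F(186) + 15775) = (40140 + 10757)*(-57 + 15775) = 50897*15718 = 799999046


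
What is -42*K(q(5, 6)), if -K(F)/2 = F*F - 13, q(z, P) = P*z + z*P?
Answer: 301308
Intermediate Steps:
q(z, P) = 2*P*z (q(z, P) = P*z + P*z = 2*P*z)
K(F) = 26 - 2*F**2 (K(F) = -2*(F*F - 13) = -2*(F**2 - 13) = -2*(-13 + F**2) = 26 - 2*F**2)
-42*K(q(5, 6)) = -42*(26 - 2*(2*6*5)**2) = -42*(26 - 2*60**2) = -42*(26 - 2*3600) = -42*(26 - 7200) = -42*(-7174) = 301308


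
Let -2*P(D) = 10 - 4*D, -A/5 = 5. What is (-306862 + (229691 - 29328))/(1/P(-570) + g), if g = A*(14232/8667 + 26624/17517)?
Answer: 2057012987060205/1526849407871 ≈ 1347.2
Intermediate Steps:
A = -25 (A = -5*5 = -25)
g = -1333478200/16868871 (g = -25*(14232/8667 + 26624/17517) = -25*(14232*(1/8667) + 26624*(1/17517)) = -25*(4744/2889 + 26624/17517) = -25*53339128/16868871 = -1333478200/16868871 ≈ -79.050)
P(D) = -5 + 2*D (P(D) = -(10 - 4*D)/2 = -5 + 2*D)
(-306862 + (229691 - 29328))/(1/P(-570) + g) = (-306862 + (229691 - 29328))/(1/(-5 + 2*(-570)) - 1333478200/16868871) = (-306862 + 200363)/(1/(-5 - 1140) - 1333478200/16868871) = -106499/(1/(-1145) - 1333478200/16868871) = -106499/(-1/1145 - 1333478200/16868871) = -106499/(-1526849407871/19314857295) = -106499*(-19314857295/1526849407871) = 2057012987060205/1526849407871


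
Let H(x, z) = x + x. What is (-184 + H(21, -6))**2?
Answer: 20164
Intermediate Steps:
H(x, z) = 2*x
(-184 + H(21, -6))**2 = (-184 + 2*21)**2 = (-184 + 42)**2 = (-142)**2 = 20164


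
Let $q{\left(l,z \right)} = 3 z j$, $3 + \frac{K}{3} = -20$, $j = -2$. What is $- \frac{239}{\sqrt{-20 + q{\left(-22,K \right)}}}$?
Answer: $- \frac{239 \sqrt{394}}{394} \approx -12.041$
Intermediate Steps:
$K = -69$ ($K = -9 + 3 \left(-20\right) = -9 - 60 = -69$)
$q{\left(l,z \right)} = - 6 z$ ($q{\left(l,z \right)} = 3 z \left(-2\right) = - 6 z$)
$- \frac{239}{\sqrt{-20 + q{\left(-22,K \right)}}} = - \frac{239}{\sqrt{-20 - -414}} = - \frac{239}{\sqrt{-20 + 414}} = - \frac{239}{\sqrt{394}} = - 239 \frac{\sqrt{394}}{394} = - \frac{239 \sqrt{394}}{394}$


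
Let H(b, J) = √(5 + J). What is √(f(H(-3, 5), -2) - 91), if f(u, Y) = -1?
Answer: 2*I*√23 ≈ 9.5917*I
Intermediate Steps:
√(f(H(-3, 5), -2) - 91) = √(-1 - 91) = √(-92) = 2*I*√23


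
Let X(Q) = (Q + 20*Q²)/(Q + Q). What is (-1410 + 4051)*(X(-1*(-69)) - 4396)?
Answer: -19572451/2 ≈ -9.7862e+6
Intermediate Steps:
X(Q) = (Q + 20*Q²)/(2*Q) (X(Q) = (Q + 20*Q²)/((2*Q)) = (Q + 20*Q²)*(1/(2*Q)) = (Q + 20*Q²)/(2*Q))
(-1410 + 4051)*(X(-1*(-69)) - 4396) = (-1410 + 4051)*((½ + 10*(-1*(-69))) - 4396) = 2641*((½ + 10*69) - 4396) = 2641*((½ + 690) - 4396) = 2641*(1381/2 - 4396) = 2641*(-7411/2) = -19572451/2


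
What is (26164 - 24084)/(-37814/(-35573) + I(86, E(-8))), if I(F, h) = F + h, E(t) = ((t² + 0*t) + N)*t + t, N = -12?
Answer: -3699592/599293 ≈ -6.1733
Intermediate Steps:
E(t) = t + t*(-12 + t²) (E(t) = ((t² + 0*t) - 12)*t + t = ((t² + 0) - 12)*t + t = (t² - 12)*t + t = (-12 + t²)*t + t = t*(-12 + t²) + t = t + t*(-12 + t²))
(26164 - 24084)/(-37814/(-35573) + I(86, E(-8))) = (26164 - 24084)/(-37814/(-35573) + (86 - 8*(-11 + (-8)²))) = 2080/(-37814*(-1/35573) + (86 - 8*(-11 + 64))) = 2080/(37814/35573 + (86 - 8*53)) = 2080/(37814/35573 + (86 - 424)) = 2080/(37814/35573 - 338) = 2080/(-11985860/35573) = 2080*(-35573/11985860) = -3699592/599293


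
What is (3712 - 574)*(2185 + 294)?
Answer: 7779102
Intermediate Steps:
(3712 - 574)*(2185 + 294) = 3138*2479 = 7779102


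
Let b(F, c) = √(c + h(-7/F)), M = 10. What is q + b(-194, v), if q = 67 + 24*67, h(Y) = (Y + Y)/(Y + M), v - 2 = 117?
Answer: 1675 + √451133529/1947 ≈ 1685.9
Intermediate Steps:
v = 119 (v = 2 + 117 = 119)
h(Y) = 2*Y/(10 + Y) (h(Y) = (Y + Y)/(Y + 10) = (2*Y)/(10 + Y) = 2*Y/(10 + Y))
q = 1675 (q = 67 + 1608 = 1675)
b(F, c) = √(c - 14/(F*(10 - 7/F))) (b(F, c) = √(c + 2*(-7/F)/(10 - 7/F)) = √(c - 14/(F*(10 - 7/F))))
q + b(-194, v) = 1675 + √((-14 + 119*(-7 + 10*(-194)))/(-7 + 10*(-194))) = 1675 + √((-14 + 119*(-7 - 1940))/(-7 - 1940)) = 1675 + √((-14 + 119*(-1947))/(-1947)) = 1675 + √(-(-14 - 231693)/1947) = 1675 + √(-1/1947*(-231707)) = 1675 + √(231707/1947) = 1675 + √451133529/1947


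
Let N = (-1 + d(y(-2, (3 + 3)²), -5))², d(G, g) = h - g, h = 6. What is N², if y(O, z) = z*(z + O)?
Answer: 10000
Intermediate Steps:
y(O, z) = z*(O + z)
d(G, g) = 6 - g
N = 100 (N = (-1 + (6 - 1*(-5)))² = (-1 + (6 + 5))² = (-1 + 11)² = 10² = 100)
N² = 100² = 10000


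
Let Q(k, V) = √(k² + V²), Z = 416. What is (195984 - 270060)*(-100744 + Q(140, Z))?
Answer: 7462712544 - 296304*√12041 ≈ 7.4302e+9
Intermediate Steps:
Q(k, V) = √(V² + k²)
(195984 - 270060)*(-100744 + Q(140, Z)) = (195984 - 270060)*(-100744 + √(416² + 140²)) = -74076*(-100744 + √(173056 + 19600)) = -74076*(-100744 + √192656) = -74076*(-100744 + 4*√12041) = 7462712544 - 296304*√12041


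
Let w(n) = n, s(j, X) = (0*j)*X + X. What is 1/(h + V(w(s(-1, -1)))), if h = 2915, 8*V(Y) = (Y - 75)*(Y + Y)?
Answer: 1/2934 ≈ 0.00034083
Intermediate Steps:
s(j, X) = X (s(j, X) = 0*X + X = 0 + X = X)
V(Y) = Y*(-75 + Y)/4 (V(Y) = ((Y - 75)*(Y + Y))/8 = ((-75 + Y)*(2*Y))/8 = (2*Y*(-75 + Y))/8 = Y*(-75 + Y)/4)
1/(h + V(w(s(-1, -1)))) = 1/(2915 + (¼)*(-1)*(-75 - 1)) = 1/(2915 + (¼)*(-1)*(-76)) = 1/(2915 + 19) = 1/2934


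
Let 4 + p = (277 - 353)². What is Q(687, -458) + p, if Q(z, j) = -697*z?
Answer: -473067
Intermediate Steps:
p = 5772 (p = -4 + (277 - 353)² = -4 + (-76)² = -4 + 5776 = 5772)
Q(687, -458) + p = -697*687 + 5772 = -478839 + 5772 = -473067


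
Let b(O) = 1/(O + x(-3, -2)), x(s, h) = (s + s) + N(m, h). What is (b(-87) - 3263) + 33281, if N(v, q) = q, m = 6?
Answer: 2851709/95 ≈ 30018.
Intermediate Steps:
x(s, h) = h + 2*s (x(s, h) = (s + s) + h = 2*s + h = h + 2*s)
b(O) = 1/(-8 + O) (b(O) = 1/(O + (-2 + 2*(-3))) = 1/(O + (-2 - 6)) = 1/(O - 8) = 1/(-8 + O))
(b(-87) - 3263) + 33281 = (1/(-8 - 87) - 3263) + 33281 = (1/(-95) - 3263) + 33281 = (-1/95 - 3263) + 33281 = -309986/95 + 33281 = 2851709/95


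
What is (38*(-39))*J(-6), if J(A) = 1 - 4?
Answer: 4446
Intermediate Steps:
J(A) = -3
(38*(-39))*J(-6) = (38*(-39))*(-3) = -1482*(-3) = 4446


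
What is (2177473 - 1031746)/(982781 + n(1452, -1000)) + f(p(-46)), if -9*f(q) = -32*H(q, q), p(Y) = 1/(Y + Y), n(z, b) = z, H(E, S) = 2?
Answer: 73302455/8858097 ≈ 8.2752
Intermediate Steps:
p(Y) = 1/(2*Y)
f(q) = 64/9 (f(q) = -(-32)*2/9 = -⅑*(-64) = 64/9)
(2177473 - 1031746)/(982781 + n(1452, -1000)) + f(p(-46)) = (2177473 - 1031746)/(982781 + 1452) + 64/9 = 1145727/984233 + 64/9 = 73302455/8858097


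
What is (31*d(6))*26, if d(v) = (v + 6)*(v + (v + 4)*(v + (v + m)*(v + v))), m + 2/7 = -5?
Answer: 10271664/7 ≈ 1.4674e+6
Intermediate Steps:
m = -37/7 (m = -2/7 - 5 = -37/7 ≈ -5.2857)
d(v) = (6 + v)*(v + (4 + v)*(v + 2*v*(-37/7 + v))) (d(v) = (v + 6)*(v + (v + 4)*(v + (v - 37/7)*(v + v))) = (6 + v)*(v + (4 + v)*(v + (-37/7 + v)*(2*v))) = (6 + v)*(v + (4 + v)*(v + 2*v*(-37/7 + v))))
(31*d(6))*26 = (31*((⅐)*6*(-1566 - 327*6 + 14*6³ + 73*6²)))*26 = (31*((⅐)*6*(-1566 - 1962 + 14*216 + 73*36)))*26 = (31*((⅐)*6*(-1566 - 1962 + 3024 + 2628)))*26 = (31*((⅐)*6*2124))*26 = (31*(12744/7))*26 = (395064/7)*26 = 10271664/7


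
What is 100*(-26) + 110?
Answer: -2490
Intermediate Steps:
100*(-26) + 110 = -2600 + 110 = -2490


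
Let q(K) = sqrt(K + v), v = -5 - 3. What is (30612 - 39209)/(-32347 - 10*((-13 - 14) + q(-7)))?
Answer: 275765969/1028935429 - 85970*I*sqrt(15)/1028935429 ≈ 0.26801 - 0.0003236*I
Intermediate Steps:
v = -8
q(K) = sqrt(-8 + K) (q(K) = sqrt(K - 8) = sqrt(-8 + K))
(30612 - 39209)/(-32347 - 10*((-13 - 14) + q(-7))) = (30612 - 39209)/(-32347 - 10*((-13 - 14) + sqrt(-8 - 7))) = -8597/(-32347 - 10*(-27 + sqrt(-15))) = -8597/(-32347 - 10*(-27 + I*sqrt(15))) = -8597/(-32347 + (270 - 10*I*sqrt(15))) = -8597/(-32077 - 10*I*sqrt(15))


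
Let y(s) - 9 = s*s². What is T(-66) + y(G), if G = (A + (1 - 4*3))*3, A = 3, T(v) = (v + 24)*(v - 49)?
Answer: -8985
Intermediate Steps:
T(v) = (-49 + v)*(24 + v) (T(v) = (24 + v)*(-49 + v) = (-49 + v)*(24 + v))
G = -24 (G = (3 + (1 - 4*3))*3 = (3 + (1 - 12))*3 = (3 - 11)*3 = -8*3 = -24)
y(s) = 9 + s³ (y(s) = 9 + s*s² = 9 + s³)
T(-66) + y(G) = (-1176 + (-66)² - 25*(-66)) + (9 + (-24)³) = (-1176 + 4356 + 1650) + (9 - 13824) = 4830 - 13815 = -8985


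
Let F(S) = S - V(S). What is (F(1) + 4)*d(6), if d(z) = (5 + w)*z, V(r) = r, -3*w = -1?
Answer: 128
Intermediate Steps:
w = 1/3 (w = -1/3*(-1) = 1/3 ≈ 0.33333)
F(S) = 0 (F(S) = S - S = 0)
d(z) = 16*z/3 (d(z) = (5 + 1/3)*z = 16*z/3)
(F(1) + 4)*d(6) = (0 + 4)*((16/3)*6) = 4*32 = 128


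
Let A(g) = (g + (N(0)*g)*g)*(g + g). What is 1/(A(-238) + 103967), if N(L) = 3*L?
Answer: 1/217255 ≈ 4.6029e-6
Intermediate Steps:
A(g) = 2*g² (A(g) = (g + ((3*0)*g)*g)*(g + g) = (g + (0*g)*g)*(2*g) = (g + 0*g)*(2*g) = (g + 0)*(2*g) = g*(2*g) = 2*g²)
1/(A(-238) + 103967) = 1/(2*(-238)² + 103967) = 1/(2*56644 + 103967) = 1/(113288 + 103967) = 1/217255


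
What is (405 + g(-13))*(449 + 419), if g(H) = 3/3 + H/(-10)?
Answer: 1767682/5 ≈ 3.5354e+5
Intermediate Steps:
g(H) = 1 - H/10 (g(H) = 3*(⅓) + H*(-⅒) = 1 - H/10)
(405 + g(-13))*(449 + 419) = (405 + (1 - ⅒*(-13)))*(449 + 419) = (405 + (1 + 13/10))*868 = (405 + 23/10)*868 = (4073/10)*868 = 1767682/5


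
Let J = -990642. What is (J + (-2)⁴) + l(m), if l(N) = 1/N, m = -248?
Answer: -245675249/248 ≈ -9.9063e+5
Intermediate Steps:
(J + (-2)⁴) + l(m) = (-990642 + (-2)⁴) + 1/(-248) = (-990642 + 16) - 1/248 = -990626 - 1/248 = -245675249/248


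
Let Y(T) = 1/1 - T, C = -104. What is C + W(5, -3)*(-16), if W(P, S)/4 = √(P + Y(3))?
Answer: -104 - 64*√3 ≈ -214.85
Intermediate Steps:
Y(T) = 1 - T
W(P, S) = 4*√(-2 + P) (W(P, S) = 4*√(P + (1 - 1*3)) = 4*√(P + (1 - 3)) = 4*√(P - 2) = 4*√(-2 + P))
C + W(5, -3)*(-16) = -104 + (4*√(-2 + 5))*(-16) = -104 + (4*√3)*(-16) = -104 - 64*√3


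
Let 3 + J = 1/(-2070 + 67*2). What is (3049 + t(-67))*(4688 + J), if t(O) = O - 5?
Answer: 27001863343/1936 ≈ 1.3947e+7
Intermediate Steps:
J = -5809/1936 (J = -3 + 1/(-2070 + 67*2) = -3 + 1/(-2070 + 134) = -3 + 1/(-1936) = -3 - 1/1936 = -5809/1936 ≈ -3.0005)
t(O) = -5 + O
(3049 + t(-67))*(4688 + J) = (3049 + (-5 - 67))*(4688 - 5809/1936) = (3049 - 72)*(9070159/1936) = 2977*(9070159/1936) = 27001863343/1936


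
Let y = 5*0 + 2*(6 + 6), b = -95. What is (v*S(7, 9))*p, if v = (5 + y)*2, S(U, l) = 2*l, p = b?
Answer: -99180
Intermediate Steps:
p = -95
y = 24 (y = 0 + 2*12 = 0 + 24 = 24)
v = 58 (v = (5 + 24)*2 = 29*2 = 58)
(v*S(7, 9))*p = (58*(2*9))*(-95) = (58*18)*(-95) = 1044*(-95) = -99180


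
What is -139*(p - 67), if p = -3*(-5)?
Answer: 7228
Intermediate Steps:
p = 15
-139*(p - 67) = -139*(15 - 67) = -139*(-52) = 7228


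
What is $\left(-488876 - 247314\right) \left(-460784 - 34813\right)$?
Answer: $364853555430$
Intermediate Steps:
$\left(-488876 - 247314\right) \left(-460784 - 34813\right) = \left(-488876 - 247314\right) \left(-495597\right) = \left(-736190\right) \left(-495597\right) = 364853555430$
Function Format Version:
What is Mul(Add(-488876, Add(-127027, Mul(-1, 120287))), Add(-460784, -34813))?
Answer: 364853555430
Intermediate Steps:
Mul(Add(-488876, Add(-127027, Mul(-1, 120287))), Add(-460784, -34813)) = Mul(Add(-488876, Add(-127027, -120287)), -495597) = Mul(Add(-488876, -247314), -495597) = Mul(-736190, -495597) = 364853555430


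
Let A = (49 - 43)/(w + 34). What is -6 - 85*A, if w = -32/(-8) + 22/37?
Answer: -269/14 ≈ -19.214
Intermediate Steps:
w = 170/37 (w = -32*(-⅛) + 22*(1/37) = 4 + 22/37 = 170/37 ≈ 4.5946)
A = 37/238 (A = (49 - 43)/(170/37 + 34) = 6/(1428/37) = 6*(37/1428) = 37/238 ≈ 0.15546)
-6 - 85*A = -6 - 85*37/238 = -6 - 185/14 = -269/14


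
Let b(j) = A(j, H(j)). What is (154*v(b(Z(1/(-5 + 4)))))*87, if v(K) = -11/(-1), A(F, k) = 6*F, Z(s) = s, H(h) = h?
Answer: 147378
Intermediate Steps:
b(j) = 6*j
v(K) = 11 (v(K) = -11*(-1) = 11)
(154*v(b(Z(1/(-5 + 4)))))*87 = (154*11)*87 = 1694*87 = 147378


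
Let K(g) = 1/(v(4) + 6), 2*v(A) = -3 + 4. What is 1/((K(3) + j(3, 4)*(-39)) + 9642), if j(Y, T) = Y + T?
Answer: 13/121799 ≈ 0.00010673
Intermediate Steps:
v(A) = 1/2 (v(A) = (-3 + 4)/2 = (1/2)*1 = 1/2)
j(Y, T) = T + Y
K(g) = 2/13 (K(g) = 1/(1/2 + 6) = 1/(13/2) = 2/13)
1/((K(3) + j(3, 4)*(-39)) + 9642) = 1/((2/13 + (4 + 3)*(-39)) + 9642) = 1/((2/13 + 7*(-39)) + 9642) = 1/((2/13 - 273) + 9642) = 1/(-3547/13 + 9642) = 1/(121799/13) = 13/121799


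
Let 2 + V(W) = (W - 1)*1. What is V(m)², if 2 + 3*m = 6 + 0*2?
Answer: 25/9 ≈ 2.7778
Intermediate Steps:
m = 4/3 (m = -⅔ + (6 + 0*2)/3 = -⅔ + (6 + 0)/3 = -⅔ + (⅓)*6 = -⅔ + 2 = 4/3 ≈ 1.3333)
V(W) = -3 + W (V(W) = -2 + (W - 1)*1 = -2 + (-1 + W)*1 = -2 + (-1 + W) = -3 + W)
V(m)² = (-3 + 4/3)² = (-5/3)² = 25/9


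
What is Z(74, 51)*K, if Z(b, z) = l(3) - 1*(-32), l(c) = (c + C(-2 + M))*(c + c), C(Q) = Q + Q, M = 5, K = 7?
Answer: 602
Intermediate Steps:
C(Q) = 2*Q
l(c) = 2*c*(6 + c) (l(c) = (c + 2*(-2 + 5))*(c + c) = (c + 2*3)*(2*c) = (c + 6)*(2*c) = (6 + c)*(2*c) = 2*c*(6 + c))
Z(b, z) = 86 (Z(b, z) = 2*3*(6 + 3) - 1*(-32) = 2*3*9 + 32 = 54 + 32 = 86)
Z(74, 51)*K = 86*7 = 602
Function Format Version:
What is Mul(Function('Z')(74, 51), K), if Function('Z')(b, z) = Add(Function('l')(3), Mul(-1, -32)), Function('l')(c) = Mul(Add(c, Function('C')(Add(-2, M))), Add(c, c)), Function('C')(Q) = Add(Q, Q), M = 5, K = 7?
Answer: 602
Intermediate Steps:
Function('C')(Q) = Mul(2, Q)
Function('l')(c) = Mul(2, c, Add(6, c)) (Function('l')(c) = Mul(Add(c, Mul(2, Add(-2, 5))), Add(c, c)) = Mul(Add(c, Mul(2, 3)), Mul(2, c)) = Mul(Add(c, 6), Mul(2, c)) = Mul(Add(6, c), Mul(2, c)) = Mul(2, c, Add(6, c)))
Function('Z')(b, z) = 86 (Function('Z')(b, z) = Add(Mul(2, 3, Add(6, 3)), Mul(-1, -32)) = Add(Mul(2, 3, 9), 32) = Add(54, 32) = 86)
Mul(Function('Z')(74, 51), K) = Mul(86, 7) = 602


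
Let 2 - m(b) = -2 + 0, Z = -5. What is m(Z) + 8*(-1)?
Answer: -4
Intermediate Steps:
m(b) = 4 (m(b) = 2 - (-2 + 0) = 2 - 1*(-2) = 2 + 2 = 4)
m(Z) + 8*(-1) = 4 + 8*(-1) = 4 - 8 = -4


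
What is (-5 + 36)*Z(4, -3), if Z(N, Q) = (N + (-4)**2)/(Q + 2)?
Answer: -620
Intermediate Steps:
Z(N, Q) = (16 + N)/(2 + Q) (Z(N, Q) = (N + 16)/(2 + Q) = (16 + N)/(2 + Q))
(-5 + 36)*Z(4, -3) = (-5 + 36)*((16 + 4)/(2 - 3)) = 31*(20/(-1)) = 31*(-1*20) = 31*(-20) = -620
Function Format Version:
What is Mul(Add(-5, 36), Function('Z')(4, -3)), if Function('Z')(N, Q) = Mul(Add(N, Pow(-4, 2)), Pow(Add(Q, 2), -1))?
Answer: -620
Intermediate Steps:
Function('Z')(N, Q) = Mul(Pow(Add(2, Q), -1), Add(16, N)) (Function('Z')(N, Q) = Mul(Add(N, 16), Pow(Add(2, Q), -1)) = Mul(Add(16, N), Pow(Add(2, Q), -1)) = Mul(Pow(Add(2, Q), -1), Add(16, N)))
Mul(Add(-5, 36), Function('Z')(4, -3)) = Mul(Add(-5, 36), Mul(Pow(Add(2, -3), -1), Add(16, 4))) = Mul(31, Mul(Pow(-1, -1), 20)) = Mul(31, Mul(-1, 20)) = Mul(31, -20) = -620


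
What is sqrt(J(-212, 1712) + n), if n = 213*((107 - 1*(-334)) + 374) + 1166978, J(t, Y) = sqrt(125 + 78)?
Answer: sqrt(1340573 + sqrt(203)) ≈ 1157.8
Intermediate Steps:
J(t, Y) = sqrt(203)
n = 1340573 (n = 213*((107 + 334) + 374) + 1166978 = 213*(441 + 374) + 1166978 = 213*815 + 1166978 = 173595 + 1166978 = 1340573)
sqrt(J(-212, 1712) + n) = sqrt(sqrt(203) + 1340573) = sqrt(1340573 + sqrt(203))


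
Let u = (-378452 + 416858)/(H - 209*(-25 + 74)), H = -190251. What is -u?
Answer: 19203/100246 ≈ 0.19156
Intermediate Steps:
u = -19203/100246 (u = (-378452 + 416858)/(-190251 - 209*(-25 + 74)) = 38406/(-190251 - 209*49) = 38406/(-190251 - 10241) = 38406/(-200492) = 38406*(-1/200492) = -19203/100246 ≈ -0.19156)
-u = -1*(-19203/100246) = 19203/100246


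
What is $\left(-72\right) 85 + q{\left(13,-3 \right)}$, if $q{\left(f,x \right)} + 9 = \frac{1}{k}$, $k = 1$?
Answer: $-6128$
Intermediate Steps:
$q{\left(f,x \right)} = -8$ ($q{\left(f,x \right)} = -9 + 1^{-1} = -9 + 1 = -8$)
$\left(-72\right) 85 + q{\left(13,-3 \right)} = \left(-72\right) 85 - 8 = -6120 - 8 = -6128$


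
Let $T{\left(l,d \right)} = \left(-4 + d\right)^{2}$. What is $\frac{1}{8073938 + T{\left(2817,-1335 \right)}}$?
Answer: $\frac{1}{9866859} \approx 1.0135 \cdot 10^{-7}$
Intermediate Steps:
$\frac{1}{8073938 + T{\left(2817,-1335 \right)}} = \frac{1}{8073938 + \left(-4 - 1335\right)^{2}} = \frac{1}{8073938 + \left(-1339\right)^{2}} = \frac{1}{8073938 + 1792921} = \frac{1}{9866859}$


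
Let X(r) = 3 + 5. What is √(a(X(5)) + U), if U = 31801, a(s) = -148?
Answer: 3*√3517 ≈ 177.91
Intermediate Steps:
X(r) = 8
√(a(X(5)) + U) = √(-148 + 31801) = √31653 = 3*√3517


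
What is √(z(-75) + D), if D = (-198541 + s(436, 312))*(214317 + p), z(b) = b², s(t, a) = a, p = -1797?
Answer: I*√42127621455 ≈ 2.0525e+5*I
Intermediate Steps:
D = -42127627080 (D = (-198541 + 312)*(214317 - 1797) = -198229*212520 = -42127627080)
√(z(-75) + D) = √((-75)² - 42127627080) = √(5625 - 42127627080) = √(-42127621455) = I*√42127621455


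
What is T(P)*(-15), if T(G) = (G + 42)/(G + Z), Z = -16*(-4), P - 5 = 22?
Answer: -1035/91 ≈ -11.374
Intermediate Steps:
P = 27 (P = 5 + 22 = 27)
Z = 64
T(G) = (42 + G)/(64 + G) (T(G) = (G + 42)/(G + 64) = (42 + G)/(64 + G))
T(P)*(-15) = ((42 + 27)/(64 + 27))*(-15) = (69/91)*(-15) = -1035/91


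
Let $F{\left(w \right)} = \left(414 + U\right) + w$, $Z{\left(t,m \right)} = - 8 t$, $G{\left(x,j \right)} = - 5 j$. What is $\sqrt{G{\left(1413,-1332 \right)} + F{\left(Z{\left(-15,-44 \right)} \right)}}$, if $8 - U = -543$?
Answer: $\sqrt{7745} \approx 88.006$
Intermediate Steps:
$U = 551$ ($U = 8 - -543 = 8 + 543 = 551$)
$F{\left(w \right)} = 965 + w$ ($F{\left(w \right)} = \left(414 + 551\right) + w = 965 + w$)
$\sqrt{G{\left(1413,-1332 \right)} + F{\left(Z{\left(-15,-44 \right)} \right)}} = \sqrt{\left(-5\right) \left(-1332\right) + \left(965 - -120\right)} = \sqrt{6660 + \left(965 + 120\right)} = \sqrt{6660 + 1085} = \sqrt{7745}$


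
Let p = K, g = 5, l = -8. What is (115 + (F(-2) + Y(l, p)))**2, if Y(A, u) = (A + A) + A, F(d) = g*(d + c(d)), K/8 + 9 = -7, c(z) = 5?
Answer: 11236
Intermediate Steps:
K = -128 (K = -72 + 8*(-7) = -72 - 56 = -128)
p = -128
F(d) = 25 + 5*d (F(d) = 5*(d + 5) = 5*(5 + d) = 25 + 5*d)
Y(A, u) = 3*A (Y(A, u) = 2*A + A = 3*A)
(115 + (F(-2) + Y(l, p)))**2 = (115 + ((25 + 5*(-2)) + 3*(-8)))**2 = (115 + ((25 - 10) - 24))**2 = (115 + (15 - 24))**2 = (115 - 9)**2 = 106**2 = 11236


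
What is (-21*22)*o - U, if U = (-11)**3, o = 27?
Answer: -11143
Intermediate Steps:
U = -1331
(-21*22)*o - U = -21*22*27 - 1*(-1331) = -462*27 + 1331 = -12474 + 1331 = -11143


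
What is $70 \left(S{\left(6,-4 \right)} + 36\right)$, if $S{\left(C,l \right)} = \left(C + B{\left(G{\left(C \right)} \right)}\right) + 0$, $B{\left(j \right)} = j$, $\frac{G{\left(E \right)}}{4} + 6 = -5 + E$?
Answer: $1540$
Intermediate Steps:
$G{\left(E \right)} = -44 + 4 E$ ($G{\left(E \right)} = -24 + 4 \left(-5 + E\right) = -24 + \left(-20 + 4 E\right) = -44 + 4 E$)
$S{\left(C,l \right)} = -44 + 5 C$ ($S{\left(C,l \right)} = \left(C + \left(-44 + 4 C\right)\right) + 0 = \left(-44 + 5 C\right) + 0 = -44 + 5 C$)
$70 \left(S{\left(6,-4 \right)} + 36\right) = 70 \left(\left(-44 + 5 \cdot 6\right) + 36\right) = 70 \left(\left(-44 + 30\right) + 36\right) = 70 \left(-14 + 36\right) = 70 \cdot 22 = 1540$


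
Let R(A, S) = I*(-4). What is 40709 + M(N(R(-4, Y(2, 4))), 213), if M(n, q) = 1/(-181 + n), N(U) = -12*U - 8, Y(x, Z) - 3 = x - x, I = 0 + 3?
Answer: 1831904/45 ≈ 40709.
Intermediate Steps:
I = 3
Y(x, Z) = 3 (Y(x, Z) = 3 + (x - x) = 3 + 0 = 3)
R(A, S) = -12 (R(A, S) = 3*(-4) = -12)
N(U) = -8 - 12*U
40709 + M(N(R(-4, Y(2, 4))), 213) = 40709 + 1/(-181 + (-8 - 12*(-12))) = 40709 + 1/(-181 + (-8 + 144)) = 40709 + 1/(-181 + 136) = 40709 + 1/(-45) = 40709 - 1/45 = 1831904/45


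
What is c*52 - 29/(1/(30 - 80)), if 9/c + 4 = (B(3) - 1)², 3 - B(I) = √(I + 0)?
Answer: 1414 - 48*√3 ≈ 1330.9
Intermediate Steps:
B(I) = 3 - √I (B(I) = 3 - √(I + 0) = 3 - √I)
c = 9/(-4 + (2 - √3)²) (c = 9/(-4 + ((3 - √3) - 1)²) = 9/(-4 + (2 - √3)²) ≈ -2.2911)
c*52 - 29/(1/(30 - 80)) = (-9/13 - 12*√3/13)*52 - 29/(1/(30 - 80)) = (-36 - 48*√3) - 29/(1/(-50)) = (-36 - 48*√3) - 29/(-1/50) = (-36 - 48*√3) - 29*(-50) = (-36 - 48*√3) + 1450 = 1414 - 48*√3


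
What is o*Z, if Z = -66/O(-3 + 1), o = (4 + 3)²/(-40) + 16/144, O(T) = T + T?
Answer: -4411/240 ≈ -18.379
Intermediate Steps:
O(T) = 2*T
o = -401/360 (o = 7²*(-1/40) + 16*(1/144) = 49*(-1/40) + ⅑ = -49/40 + ⅑ = -401/360 ≈ -1.1139)
Z = 33/2 (Z = -66*1/(2*(-3 + 1)) = -66/(2*(-2)) = -66/(-4) = -66*(-¼) = 33/2 ≈ 16.500)
o*Z = -401/360*33/2 = -4411/240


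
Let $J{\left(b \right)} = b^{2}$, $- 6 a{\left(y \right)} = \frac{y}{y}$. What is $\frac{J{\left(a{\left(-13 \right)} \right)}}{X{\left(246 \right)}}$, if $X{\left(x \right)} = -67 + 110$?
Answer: $\frac{1}{1548} \approx 0.000646$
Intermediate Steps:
$a{\left(y \right)} = - \frac{1}{6}$ ($a{\left(y \right)} = - \frac{y \frac{1}{y}}{6} = \left(- \frac{1}{6}\right) 1 = - \frac{1}{6}$)
$X{\left(x \right)} = 43$
$\frac{J{\left(a{\left(-13 \right)} \right)}}{X{\left(246 \right)}} = \frac{\left(- \frac{1}{6}\right)^{2}}{43} = \frac{1}{36} \cdot \frac{1}{43} = \frac{1}{1548}$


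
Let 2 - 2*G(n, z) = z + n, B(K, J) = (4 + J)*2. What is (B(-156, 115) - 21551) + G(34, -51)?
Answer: -42607/2 ≈ -21304.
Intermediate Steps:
B(K, J) = 8 + 2*J
G(n, z) = 1 - n/2 - z/2 (G(n, z) = 1 - (z + n)/2 = 1 - (n + z)/2 = 1 + (-n/2 - z/2) = 1 - n/2 - z/2)
(B(-156, 115) - 21551) + G(34, -51) = ((8 + 2*115) - 21551) + (1 - 1/2*34 - 1/2*(-51)) = ((8 + 230) - 21551) + (1 - 17 + 51/2) = (238 - 21551) + 19/2 = -21313 + 19/2 = -42607/2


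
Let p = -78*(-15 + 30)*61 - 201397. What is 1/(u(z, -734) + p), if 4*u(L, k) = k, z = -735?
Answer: -2/545901 ≈ -3.6637e-6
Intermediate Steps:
p = -272767 (p = -78*15*61 - 201397 = -1170*61 - 201397 = -71370 - 201397 = -272767)
u(L, k) = k/4
1/(u(z, -734) + p) = 1/((¼)*(-734) - 272767) = 1/(-367/2 - 272767) = 1/(-545901/2) = -2/545901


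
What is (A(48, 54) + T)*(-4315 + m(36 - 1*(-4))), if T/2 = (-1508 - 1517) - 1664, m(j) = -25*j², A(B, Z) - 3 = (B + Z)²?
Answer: -45600135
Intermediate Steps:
A(B, Z) = 3 + (B + Z)²
T = -9378 (T = 2*((-1508 - 1517) - 1664) = 2*(-3025 - 1664) = 2*(-4689) = -9378)
(A(48, 54) + T)*(-4315 + m(36 - 1*(-4))) = ((3 + (48 + 54)²) - 9378)*(-4315 - 25*(36 - 1*(-4))²) = ((3 + 102²) - 9378)*(-4315 - 25*(36 + 4)²) = ((3 + 10404) - 9378)*(-4315 - 25*40²) = (10407 - 9378)*(-4315 - 25*1600) = 1029*(-4315 - 40000) = 1029*(-44315) = -45600135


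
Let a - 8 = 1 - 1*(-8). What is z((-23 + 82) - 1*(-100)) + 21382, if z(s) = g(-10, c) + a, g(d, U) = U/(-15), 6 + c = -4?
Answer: 64199/3 ≈ 21400.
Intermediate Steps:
c = -10 (c = -6 - 4 = -10)
a = 17 (a = 8 + (1 - 1*(-8)) = 8 + (1 + 8) = 8 + 9 = 17)
g(d, U) = -U/15 (g(d, U) = U*(-1/15) = -U/15)
z(s) = 53/3 (z(s) = -1/15*(-10) + 17 = 2/3 + 17 = 53/3)
z((-23 + 82) - 1*(-100)) + 21382 = 53/3 + 21382 = 64199/3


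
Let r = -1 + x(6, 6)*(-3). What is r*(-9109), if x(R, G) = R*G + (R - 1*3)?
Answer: 1074862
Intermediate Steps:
x(R, G) = -3 + R + G*R (x(R, G) = G*R + (R - 3) = G*R + (-3 + R) = -3 + R + G*R)
r = -118 (r = -1 + (-3 + 6 + 6*6)*(-3) = -1 + (-3 + 6 + 36)*(-3) = -1 + 39*(-3) = -1 - 117 = -118)
r*(-9109) = -118*(-9109) = 1074862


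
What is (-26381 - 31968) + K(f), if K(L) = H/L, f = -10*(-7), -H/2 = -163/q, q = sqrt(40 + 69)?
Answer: -58349 + 163*sqrt(109)/3815 ≈ -58349.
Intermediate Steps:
q = sqrt(109) ≈ 10.440
H = 326*sqrt(109)/109 (H = -(-326)/(sqrt(109)) = -(-326)*sqrt(109)/109 = 326*sqrt(109)/109 ≈ 31.225)
f = 70
K(L) = 326*sqrt(109)/(109*L) (K(L) = (326*sqrt(109)/109)/L = 326*sqrt(109)/(109*L))
(-26381 - 31968) + K(f) = (-26381 - 31968) + (326/109)*sqrt(109)/70 = -58349 + (326/109)*sqrt(109)*(1/70) = -58349 + 163*sqrt(109)/3815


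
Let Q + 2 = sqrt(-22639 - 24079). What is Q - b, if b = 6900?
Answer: -6902 + I*sqrt(46718) ≈ -6902.0 + 216.14*I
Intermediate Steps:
Q = -2 + I*sqrt(46718) (Q = -2 + sqrt(-22639 - 24079) = -2 + sqrt(-46718) = -2 + I*sqrt(46718) ≈ -2.0 + 216.14*I)
Q - b = (-2 + I*sqrt(46718)) - 1*6900 = (-2 + I*sqrt(46718)) - 6900 = -6902 + I*sqrt(46718)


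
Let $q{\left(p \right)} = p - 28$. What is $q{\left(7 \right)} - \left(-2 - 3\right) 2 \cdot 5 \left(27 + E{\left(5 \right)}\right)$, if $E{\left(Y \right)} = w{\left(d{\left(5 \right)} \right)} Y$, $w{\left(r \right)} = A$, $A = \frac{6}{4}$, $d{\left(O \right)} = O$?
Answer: $1704$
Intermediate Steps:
$A = \frac{3}{2}$ ($A = 6 \cdot \frac{1}{4} = \frac{3}{2} \approx 1.5$)
$w{\left(r \right)} = \frac{3}{2}$
$q{\left(p \right)} = -28 + p$ ($q{\left(p \right)} = p - 28 = -28 + p$)
$E{\left(Y \right)} = \frac{3 Y}{2}$
$q{\left(7 \right)} - \left(-2 - 3\right) 2 \cdot 5 \left(27 + E{\left(5 \right)}\right) = \left(-28 + 7\right) - \left(-2 - 3\right) 2 \cdot 5 \left(27 + \frac{3}{2} \cdot 5\right) = -21 - \left(-2 - 3\right) 2 \cdot 5 \left(27 + \frac{15}{2}\right) = -21 - \left(-5\right) 2 \cdot 5 \cdot \frac{69}{2} = -21 - \left(-10\right) 5 \cdot \frac{69}{2} = -21 - \left(-50\right) \frac{69}{2} = -21 - -1725 = -21 + 1725 = 1704$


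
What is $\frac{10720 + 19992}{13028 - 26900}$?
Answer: $- \frac{3839}{1734} \approx -2.214$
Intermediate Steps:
$\frac{10720 + 19992}{13028 - 26900} = \frac{30712}{-13872} = 30712 \left(- \frac{1}{13872}\right) = - \frac{3839}{1734}$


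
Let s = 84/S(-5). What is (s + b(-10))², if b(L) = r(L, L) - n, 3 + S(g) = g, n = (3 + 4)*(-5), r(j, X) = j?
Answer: 841/4 ≈ 210.25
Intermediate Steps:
n = -35 (n = 7*(-5) = -35)
S(g) = -3 + g
b(L) = 35 + L (b(L) = L - 1*(-35) = L + 35 = 35 + L)
s = -21/2 (s = 84/(-3 - 5) = 84/(-8) = 84*(-⅛) = -21/2 ≈ -10.500)
(s + b(-10))² = (-21/2 + (35 - 10))² = (-21/2 + 25)² = (29/2)² = 841/4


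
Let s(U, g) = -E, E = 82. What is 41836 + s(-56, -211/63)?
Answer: 41754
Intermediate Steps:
s(U, g) = -82 (s(U, g) = -1*82 = -82)
41836 + s(-56, -211/63) = 41836 - 82 = 41754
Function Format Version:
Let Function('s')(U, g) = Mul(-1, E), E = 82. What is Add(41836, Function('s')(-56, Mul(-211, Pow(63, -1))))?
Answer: 41754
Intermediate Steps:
Function('s')(U, g) = -82 (Function('s')(U, g) = Mul(-1, 82) = -82)
Add(41836, Function('s')(-56, Mul(-211, Pow(63, -1)))) = Add(41836, -82) = 41754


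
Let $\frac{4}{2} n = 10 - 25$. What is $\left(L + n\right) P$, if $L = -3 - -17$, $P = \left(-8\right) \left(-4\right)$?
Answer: $208$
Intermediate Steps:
$P = 32$
$n = - \frac{15}{2}$ ($n = \frac{10 - 25}{2} = \frac{1}{2} \left(-15\right) = - \frac{15}{2} \approx -7.5$)
$L = 14$ ($L = -3 + 17 = 14$)
$\left(L + n\right) P = \left(14 - \frac{15}{2}\right) 32 = \frac{13}{2} \cdot 32 = 208$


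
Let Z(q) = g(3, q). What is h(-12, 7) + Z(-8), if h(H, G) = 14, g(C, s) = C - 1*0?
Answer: 17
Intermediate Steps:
g(C, s) = C (g(C, s) = C + 0 = C)
Z(q) = 3
h(-12, 7) + Z(-8) = 14 + 3 = 17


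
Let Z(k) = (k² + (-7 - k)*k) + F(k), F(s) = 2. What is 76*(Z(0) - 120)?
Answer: -8968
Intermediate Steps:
Z(k) = 2 + k² + k*(-7 - k) (Z(k) = (k² + (-7 - k)*k) + 2 = (k² + k*(-7 - k)) + 2 = 2 + k² + k*(-7 - k))
76*(Z(0) - 120) = 76*((2 - 7*0) - 120) = 76*((2 + 0) - 120) = 76*(2 - 120) = 76*(-118) = -8968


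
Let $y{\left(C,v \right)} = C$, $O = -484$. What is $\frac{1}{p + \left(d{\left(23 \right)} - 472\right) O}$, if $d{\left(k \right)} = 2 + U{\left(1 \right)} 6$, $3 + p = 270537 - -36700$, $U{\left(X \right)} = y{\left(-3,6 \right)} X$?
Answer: $\frac{1}{543426} \approx 1.8402 \cdot 10^{-6}$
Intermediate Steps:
$U{\left(X \right)} = - 3 X$
$p = 307234$ ($p = -3 + \left(270537 - -36700\right) = -3 + \left(270537 + 36700\right) = -3 + 307237 = 307234$)
$d{\left(k \right)} = -16$ ($d{\left(k \right)} = 2 + \left(-3\right) 1 \cdot 6 = 2 - 18 = -16$)
$\frac{1}{p + \left(d{\left(23 \right)} - 472\right) O} = \frac{1}{307234 + \left(-16 - 472\right) \left(-484\right)} = \frac{1}{307234 - -236192} = \frac{1}{307234 + 236192} = \frac{1}{543426}$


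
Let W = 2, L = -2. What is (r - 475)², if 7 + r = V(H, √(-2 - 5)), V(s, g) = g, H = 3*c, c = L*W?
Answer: (482 - I*√7)² ≈ 2.3232e+5 - 2551.0*I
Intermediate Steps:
c = -4 (c = -2*2 = -4)
H = -12 (H = 3*(-4) = -12)
r = -7 + I*√7 (r = -7 + √(-2 - 5) = -7 + √(-7) = -7 + I*√7 ≈ -7.0 + 2.6458*I)
(r - 475)² = ((-7 + I*√7) - 475)² = (-482 + I*√7)²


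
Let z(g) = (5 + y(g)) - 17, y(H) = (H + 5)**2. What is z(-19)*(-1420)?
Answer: -261280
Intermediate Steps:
y(H) = (5 + H)**2
z(g) = -12 + (5 + g)**2 (z(g) = (5 + (5 + g)**2) - 17 = -12 + (5 + g)**2)
z(-19)*(-1420) = (-12 + (5 - 19)**2)*(-1420) = (-12 + (-14)**2)*(-1420) = (-12 + 196)*(-1420) = 184*(-1420) = -261280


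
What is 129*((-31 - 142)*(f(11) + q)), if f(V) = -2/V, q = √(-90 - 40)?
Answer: 44634/11 - 22317*I*√130 ≈ 4057.6 - 2.5445e+5*I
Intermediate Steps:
q = I*√130 (q = √(-130) = I*√130 ≈ 11.402*I)
129*((-31 - 142)*(f(11) + q)) = 129*((-31 - 142)*(-2/11 + I*√130)) = 129*(-173*(-2*1/11 + I*√130)) = 129*(-173*(-2/11 + I*√130)) = 129*(346/11 - 173*I*√130) = 44634/11 - 22317*I*√130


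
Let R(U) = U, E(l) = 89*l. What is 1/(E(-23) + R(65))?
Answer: -1/1982 ≈ -0.00050454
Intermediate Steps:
1/(E(-23) + R(65)) = 1/(89*(-23) + 65) = 1/(-2047 + 65) = 1/(-1982) = -1/1982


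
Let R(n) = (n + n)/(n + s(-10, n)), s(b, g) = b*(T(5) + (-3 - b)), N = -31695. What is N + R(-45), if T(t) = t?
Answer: -348639/11 ≈ -31694.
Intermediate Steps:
s(b, g) = b*(2 - b) (s(b, g) = b*(5 + (-3 - b)) = b*(2 - b))
R(n) = 2*n/(-120 + n) (R(n) = (n + n)/(n - 10*(2 - 1*(-10))) = (2*n)/(n - 10*(2 + 10)) = (2*n)/(n - 10*12) = (2*n)/(n - 120) = (2*n)/(-120 + n) = 2*n/(-120 + n))
N + R(-45) = -31695 + 2*(-45)/(-120 - 45) = -31695 + 2*(-45)/(-165) = -31695 + 2*(-45)*(-1/165) = -31695 + 6/11 = -348639/11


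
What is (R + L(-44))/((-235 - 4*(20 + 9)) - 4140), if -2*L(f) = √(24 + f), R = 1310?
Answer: -1310/4491 + I*√5/4491 ≈ -0.29169 + 0.0004979*I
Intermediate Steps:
L(f) = -√(24 + f)/2
(R + L(-44))/((-235 - 4*(20 + 9)) - 4140) = (1310 - √(24 - 44)/2)/((-235 - 4*(20 + 9)) - 4140) = (1310 - I*√5)/((-235 - 4*29) - 4140) = (1310 - I*√5)/((-235 - 1*116) - 4140) = (1310 - I*√5)/((-235 - 116) - 4140) = (1310 - I*√5)/(-351 - 4140) = (1310 - I*√5)/(-4491) = (1310 - I*√5)*(-1/4491) = -1310/4491 + I*√5/4491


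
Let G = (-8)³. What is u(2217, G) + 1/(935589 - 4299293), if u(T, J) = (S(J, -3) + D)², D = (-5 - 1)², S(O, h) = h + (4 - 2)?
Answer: 4120537399/3363704 ≈ 1225.0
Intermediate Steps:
S(O, h) = 2 + h (S(O, h) = h + 2 = 2 + h)
G = -512
D = 36 (D = (-6)² = 36)
u(T, J) = 1225 (u(T, J) = ((2 - 3) + 36)² = (-1 + 36)² = 35² = 1225)
u(2217, G) + 1/(935589 - 4299293) = 1225 + 1/(935589 - 4299293) = 1225 + 1/(-3363704) = 1225 - 1/3363704 = 4120537399/3363704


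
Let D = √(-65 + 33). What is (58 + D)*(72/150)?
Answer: 696/25 + 48*I*√2/25 ≈ 27.84 + 2.7153*I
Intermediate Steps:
D = 4*I*√2 (D = √(-32) = 4*I*√2 ≈ 5.6569*I)
(58 + D)*(72/150) = (58 + 4*I*√2)*(72/150) = (58 + 4*I*√2)*(72*(1/150)) = (58 + 4*I*√2)*(12/25) = 696/25 + 48*I*√2/25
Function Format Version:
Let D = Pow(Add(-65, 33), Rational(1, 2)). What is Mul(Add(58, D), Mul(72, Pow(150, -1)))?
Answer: Add(Rational(696, 25), Mul(Rational(48, 25), I, Pow(2, Rational(1, 2)))) ≈ Add(27.840, Mul(2.7153, I))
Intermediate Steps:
D = Mul(4, I, Pow(2, Rational(1, 2))) (D = Pow(-32, Rational(1, 2)) = Mul(4, I, Pow(2, Rational(1, 2))) ≈ Mul(5.6569, I))
Mul(Add(58, D), Mul(72, Pow(150, -1))) = Mul(Add(58, Mul(4, I, Pow(2, Rational(1, 2)))), Mul(72, Pow(150, -1))) = Mul(Add(58, Mul(4, I, Pow(2, Rational(1, 2)))), Mul(72, Rational(1, 150))) = Mul(Add(58, Mul(4, I, Pow(2, Rational(1, 2)))), Rational(12, 25)) = Add(Rational(696, 25), Mul(Rational(48, 25), I, Pow(2, Rational(1, 2))))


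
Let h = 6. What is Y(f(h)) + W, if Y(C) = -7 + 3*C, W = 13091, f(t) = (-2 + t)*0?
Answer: 13084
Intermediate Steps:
f(t) = 0
Y(f(h)) + W = (-7 + 3*0) + 13091 = (-7 + 0) + 13091 = -7 + 13091 = 13084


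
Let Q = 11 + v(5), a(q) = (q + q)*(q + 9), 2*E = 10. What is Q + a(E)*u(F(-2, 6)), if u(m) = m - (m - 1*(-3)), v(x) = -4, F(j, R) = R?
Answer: -413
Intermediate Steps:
E = 5 (E = (½)*10 = 5)
a(q) = 2*q*(9 + q) (a(q) = (2*q)*(9 + q) = 2*q*(9 + q))
Q = 7 (Q = 11 - 4 = 7)
u(m) = -3 (u(m) = m - (m + 3) = m - (3 + m) = m + (-3 - m) = -3)
Q + a(E)*u(F(-2, 6)) = 7 + (2*5*(9 + 5))*(-3) = 7 + (2*5*14)*(-3) = 7 + 140*(-3) = 7 - 420 = -413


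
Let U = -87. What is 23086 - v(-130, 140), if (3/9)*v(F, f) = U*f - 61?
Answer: 59809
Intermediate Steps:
v(F, f) = -183 - 261*f (v(F, f) = 3*(-87*f - 61) = 3*(-61 - 87*f) = -183 - 261*f)
23086 - v(-130, 140) = 23086 - (-183 - 261*140) = 23086 - (-183 - 36540) = 23086 - 1*(-36723) = 23086 + 36723 = 59809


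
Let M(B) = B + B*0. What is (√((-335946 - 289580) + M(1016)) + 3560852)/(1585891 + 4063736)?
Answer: 3560852/5649627 + 3*I*√7710/1883209 ≈ 0.63028 + 0.00013988*I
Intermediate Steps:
M(B) = B (M(B) = B + 0 = B)
(√((-335946 - 289580) + M(1016)) + 3560852)/(1585891 + 4063736) = (√((-335946 - 289580) + 1016) + 3560852)/(1585891 + 4063736) = (√(-625526 + 1016) + 3560852)/5649627 = (√(-624510) + 3560852)*(1/5649627) = (9*I*√7710 + 3560852)*(1/5649627) = (3560852 + 9*I*√7710)*(1/5649627) = 3560852/5649627 + 3*I*√7710/1883209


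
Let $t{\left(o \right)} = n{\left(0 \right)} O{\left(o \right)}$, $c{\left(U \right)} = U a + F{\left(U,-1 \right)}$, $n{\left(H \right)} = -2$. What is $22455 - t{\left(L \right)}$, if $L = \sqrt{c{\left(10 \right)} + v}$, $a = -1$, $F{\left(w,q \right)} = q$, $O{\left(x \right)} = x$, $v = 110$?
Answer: $22455 + 6 \sqrt{11} \approx 22475.0$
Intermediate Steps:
$c{\left(U \right)} = -1 - U$ ($c{\left(U \right)} = U \left(-1\right) - 1 = - U - 1 = -1 - U$)
$L = 3 \sqrt{11}$ ($L = \sqrt{\left(-1 - 10\right) + 110} = \sqrt{-11 + 110} = \sqrt{99} = 3 \sqrt{11} \approx 9.9499$)
$t{\left(o \right)} = - 2 o$
$22455 - t{\left(L \right)} = 22455 - - 2 \cdot 3 \sqrt{11} = 22455 - - 6 \sqrt{11} = 22455 + 6 \sqrt{11}$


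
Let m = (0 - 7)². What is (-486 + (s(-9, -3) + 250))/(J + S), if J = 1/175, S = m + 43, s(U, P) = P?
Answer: -41825/16101 ≈ -2.5977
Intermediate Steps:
m = 49 (m = (-7)² = 49)
S = 92 (S = 49 + 43 = 92)
J = 1/175 ≈ 0.0057143
(-486 + (s(-9, -3) + 250))/(J + S) = (-486 + (-3 + 250))/(1/175 + 92) = (-486 + 247)/(16101/175) = -239*175/16101 = -41825/16101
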